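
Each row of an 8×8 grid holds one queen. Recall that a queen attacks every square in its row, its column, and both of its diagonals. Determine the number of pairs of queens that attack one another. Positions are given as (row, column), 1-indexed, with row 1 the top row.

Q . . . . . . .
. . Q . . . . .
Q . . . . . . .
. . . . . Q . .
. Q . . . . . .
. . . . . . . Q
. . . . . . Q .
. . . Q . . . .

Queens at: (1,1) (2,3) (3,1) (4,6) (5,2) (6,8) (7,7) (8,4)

Same column: (1,1)–(3,1) (column 1).
Same diagonal: (1,1)–(7,7) (|1−7| = |1−7| = 6); (4,6)–(6,8) (|4−6| = |6−8| = 2); (6,8)–(7,7) (|6−7| = |8−7| = 1).
Total attacking pairs: 4.

4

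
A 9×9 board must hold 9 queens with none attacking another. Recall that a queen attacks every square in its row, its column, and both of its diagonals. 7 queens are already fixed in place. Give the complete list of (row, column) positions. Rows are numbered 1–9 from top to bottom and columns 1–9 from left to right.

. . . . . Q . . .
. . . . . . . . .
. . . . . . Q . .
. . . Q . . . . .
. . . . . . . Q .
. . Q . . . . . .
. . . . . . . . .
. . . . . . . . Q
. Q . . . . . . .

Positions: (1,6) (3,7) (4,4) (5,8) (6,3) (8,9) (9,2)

Row 2: attacked by (1,6)→{5,6,7}; (3,7)→{6,7,8}; (4,4)→{2,4,6}; (5,8)→{5,8}; (6,3)→{3,7}; (8,9)→{3,9}; (9,2)→{2,9}. Safe: 1. Place at column 1.
Row 7: attacked by (1,6)→{6}; (2,1)→{1,6}; (3,7)→{3,7}; (4,4)→{1,4,7}; (5,8)→{6,8}; (6,3)→{2,3,4}; (8,9)→{8,9}; (9,2)→{2,4}. Safe: 5. Place at column 5.
Columns [6, 1, 7, 4, 8, 3, 5, 9, 2], r−c [-5, 1, -4, 0, -3, 3, 2, -1, 7], r+c [7, 3, 10, 8, 13, 9, 12, 17, 11] are all distinct, so no two queens attack.

(1,6) (2,1) (3,7) (4,4) (5,8) (6,3) (7,5) (8,9) (9,2)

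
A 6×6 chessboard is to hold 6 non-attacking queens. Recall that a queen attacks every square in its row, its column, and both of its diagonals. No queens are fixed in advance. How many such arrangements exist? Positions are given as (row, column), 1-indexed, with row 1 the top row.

Branch on row 1: col 1 → 0; col 2 → 1; col 3 → 1; col 4 → 1; col 5 → 1; col 6 → 0.
Sum: 0 + 1 + 1 + 1 + 1 + 0 = 4.
(This is the classic 6-queens count.)

4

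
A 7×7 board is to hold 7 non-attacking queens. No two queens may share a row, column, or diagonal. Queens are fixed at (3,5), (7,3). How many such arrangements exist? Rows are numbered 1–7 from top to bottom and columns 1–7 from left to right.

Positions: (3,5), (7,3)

Branch on row 1: col 1 → 0; col 2 → 0; col 4 → 1; col 6 → 1.
Sum: 0 + 0 + 1 + 1 = 2.

2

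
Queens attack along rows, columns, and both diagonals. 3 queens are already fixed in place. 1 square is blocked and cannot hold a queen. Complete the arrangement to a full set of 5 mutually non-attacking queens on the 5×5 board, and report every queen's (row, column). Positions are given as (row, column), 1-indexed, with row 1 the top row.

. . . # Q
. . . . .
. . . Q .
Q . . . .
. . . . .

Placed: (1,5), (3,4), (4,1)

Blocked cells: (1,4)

(1,5) (2,2) (3,4) (4,1) (5,3)

Row 2: attacked by (1,5)→{4,5}; (3,4)→{3,4,5}; (4,1)→{1,3}. Safe: 2. Place at column 2.
Row 5: attacked by (1,5)→{1,5}; (2,2)→{2,5}; (3,4)→{2,4}; (4,1)→{1,2}. Safe: 3. Place at column 3.
Columns [5, 2, 4, 1, 3], r−c [-4, 0, -1, 3, 2], r+c [6, 4, 7, 5, 8] are all distinct, so no two queens attack.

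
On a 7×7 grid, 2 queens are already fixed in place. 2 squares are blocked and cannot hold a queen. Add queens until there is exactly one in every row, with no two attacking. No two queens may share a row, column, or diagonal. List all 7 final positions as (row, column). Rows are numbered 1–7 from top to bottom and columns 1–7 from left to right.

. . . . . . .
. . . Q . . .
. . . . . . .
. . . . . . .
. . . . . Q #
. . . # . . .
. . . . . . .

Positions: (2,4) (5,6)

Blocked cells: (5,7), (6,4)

(1,1) (2,4) (3,7) (4,3) (5,6) (6,2) (7,5)

Row 1: attacked by (2,4)→{3,4,5}; (5,6)→{2,6}. Safe: 1, 7. Place at column 1.
Row 3: attacked by (1,1)→{1,3}; (2,4)→{3,4,5}; (5,6)→{4,6}. Safe: 2, 7. Place at column 7.
Row 4: attacked by (1,1)→{1,4}; (2,4)→{2,4,6}; (3,7)→{6,7}; (5,6)→{5,6,7}. Safe: 3. Place at column 3.
Row 6: attacked by (1,1)→{1,6}; (2,4)→{4}; (3,7)→{4,7}; (4,3)→{1,3,5}; (5,6)→{5,6,7}. Blocked: 4. Safe: 2. Place at column 2.
Row 7: attacked by (1,1)→{1,7}; (2,4)→{4}; (3,7)→{3,7}; (4,3)→{3,6}; (5,6)→{4,6}; (6,2)→{1,2,3}. Safe: 5. Place at column 5.
Columns [1, 4, 7, 3, 6, 2, 5], r−c [0, -2, -4, 1, -1, 4, 2], r+c [2, 6, 10, 7, 11, 8, 12] are all distinct, so no two queens attack.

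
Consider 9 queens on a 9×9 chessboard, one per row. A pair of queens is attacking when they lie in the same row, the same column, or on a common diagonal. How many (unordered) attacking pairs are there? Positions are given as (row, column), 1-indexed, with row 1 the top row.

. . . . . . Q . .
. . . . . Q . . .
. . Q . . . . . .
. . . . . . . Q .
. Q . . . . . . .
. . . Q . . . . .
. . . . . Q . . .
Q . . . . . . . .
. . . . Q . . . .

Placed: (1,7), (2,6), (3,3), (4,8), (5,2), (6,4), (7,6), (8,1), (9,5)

Same column: (2,6)–(7,6) (column 6).
Same diagonal: (1,7)–(2,6) (|1−2| = |7−6| = 1); (2,6)–(4,8) (|2−4| = |6−8| = 2).
Total attacking pairs: 3.

3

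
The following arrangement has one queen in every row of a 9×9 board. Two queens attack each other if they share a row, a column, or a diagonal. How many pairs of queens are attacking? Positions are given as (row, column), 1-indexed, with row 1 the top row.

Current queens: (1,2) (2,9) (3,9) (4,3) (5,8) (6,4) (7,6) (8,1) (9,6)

Same column: (2,9)–(3,9) (column 9); (7,6)–(9,6) (column 6).
Same diagonal: (4,3)–(7,6) (|4−7| = |3−6| = 3); (5,8)–(7,6) (|5−7| = |8−6| = 2).
Total attacking pairs: 4.

4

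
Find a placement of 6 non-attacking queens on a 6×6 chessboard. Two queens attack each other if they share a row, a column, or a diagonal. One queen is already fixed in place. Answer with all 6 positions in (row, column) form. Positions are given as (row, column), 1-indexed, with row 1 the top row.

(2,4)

(1,2) (2,4) (3,6) (4,1) (5,3) (6,5)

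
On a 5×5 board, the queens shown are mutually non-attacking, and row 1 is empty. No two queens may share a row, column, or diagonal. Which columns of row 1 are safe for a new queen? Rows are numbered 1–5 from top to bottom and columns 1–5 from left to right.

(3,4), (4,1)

columns 3, 5

(3,4) attacks row 1 at column 4 and diagonals 2.
(4,1) attacks row 1 at column 1 and diagonals 4.
Attacked columns: {1, 2, 4}. Safe: {3, 5}.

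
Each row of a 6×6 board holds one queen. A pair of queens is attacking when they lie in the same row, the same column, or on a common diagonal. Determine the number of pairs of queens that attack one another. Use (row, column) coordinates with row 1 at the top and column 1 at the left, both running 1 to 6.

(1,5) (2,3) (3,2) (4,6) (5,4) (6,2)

3

Same column: (3,2)–(6,2) (column 2).
Same diagonal: (2,3)–(3,2) (|2−3| = |3−2| = 1); (3,2)–(5,4) (|3−5| = |2−4| = 2).
Total attacking pairs: 3.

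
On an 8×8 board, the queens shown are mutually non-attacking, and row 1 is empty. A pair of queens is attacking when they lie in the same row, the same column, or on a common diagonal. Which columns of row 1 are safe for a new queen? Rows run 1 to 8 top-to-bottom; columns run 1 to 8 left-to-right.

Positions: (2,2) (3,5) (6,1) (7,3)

columns 4, 8

(2,2) attacks row 1 at column 2 and diagonals 1, 3.
(3,5) attacks row 1 at column 5 and diagonals 3, 7.
(6,1) attacks row 1 at column 1 and diagonals 6.
(7,3) attacks row 1 at column 3.
Attacked columns: {1, 2, 3, 5, 6, 7}. Safe: {4, 8}.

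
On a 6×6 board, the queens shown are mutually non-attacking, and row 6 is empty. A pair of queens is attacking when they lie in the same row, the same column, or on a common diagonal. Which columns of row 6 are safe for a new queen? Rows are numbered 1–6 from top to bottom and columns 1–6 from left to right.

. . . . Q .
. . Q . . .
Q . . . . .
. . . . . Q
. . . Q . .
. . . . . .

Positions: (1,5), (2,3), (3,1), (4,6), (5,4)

(1,5) attacks row 6 at column 5.
(2,3) attacks row 6 at column 3.
(3,1) attacks row 6 at column 1 and diagonals 4.
(4,6) attacks row 6 at column 6 and diagonals 4.
(5,4) attacks row 6 at column 4 and diagonals 3, 5.
Attacked columns: {1, 3, 4, 5, 6}. Safe: {2}.

columns 2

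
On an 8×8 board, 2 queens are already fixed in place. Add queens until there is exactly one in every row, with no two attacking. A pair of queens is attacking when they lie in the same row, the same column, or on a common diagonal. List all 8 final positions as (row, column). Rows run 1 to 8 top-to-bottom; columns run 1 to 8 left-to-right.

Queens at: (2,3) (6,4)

Row 1: attacked by (2,3)→{2,3,4}; (6,4)→{4}. Safe: 1, 5, 6, 7, 8. Place at column 6.
Row 3: attacked by (1,6)→{4,6,8}; (2,3)→{2,3,4}; (6,4)→{1,4,7}. Safe: 5. Place at column 5.
Row 4: attacked by (1,6)→{3,6}; (2,3)→{1,3,5}; (3,5)→{4,5,6}; (6,4)→{2,4,6}. Safe: 7, 8. Place at column 8.
Row 5: attacked by (1,6)→{2,6}; (2,3)→{3,6}; (3,5)→{3,5,7}; (4,8)→{7,8}; (6,4)→{3,4,5}. Safe: 1. Place at column 1.
Row 7: attacked by (1,6)→{6}; (2,3)→{3,8}; (3,5)→{1,5}; (4,8)→{5,8}; (5,1)→{1,3}; (6,4)→{3,4,5}. Safe: 2, 7. Place at column 2.
Row 8: attacked by (1,6)→{6}; (2,3)→{3}; (3,5)→{5}; (4,8)→{4,8}; (5,1)→{1,4}; (6,4)→{2,4,6}; (7,2)→{1,2,3}. Safe: 7. Place at column 7.
Columns [6, 3, 5, 8, 1, 4, 2, 7], r−c [-5, -1, -2, -4, 4, 2, 5, 1], r+c [7, 5, 8, 12, 6, 10, 9, 15] are all distinct, so no two queens attack.

(1,6) (2,3) (3,5) (4,8) (5,1) (6,4) (7,2) (8,7)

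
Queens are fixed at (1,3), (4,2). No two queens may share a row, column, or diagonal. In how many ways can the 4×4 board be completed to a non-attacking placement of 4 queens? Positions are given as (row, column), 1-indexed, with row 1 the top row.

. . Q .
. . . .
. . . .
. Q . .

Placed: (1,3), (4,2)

Branch on row 2: col 1 → 1.
Sum: 1 = 1.

1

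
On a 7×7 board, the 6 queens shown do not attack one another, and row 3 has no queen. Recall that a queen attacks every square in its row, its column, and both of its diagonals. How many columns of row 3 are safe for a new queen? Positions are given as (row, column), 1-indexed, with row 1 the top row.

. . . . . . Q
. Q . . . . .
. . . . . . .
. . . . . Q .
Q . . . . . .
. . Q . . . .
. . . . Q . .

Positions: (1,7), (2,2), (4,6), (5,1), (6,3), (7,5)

1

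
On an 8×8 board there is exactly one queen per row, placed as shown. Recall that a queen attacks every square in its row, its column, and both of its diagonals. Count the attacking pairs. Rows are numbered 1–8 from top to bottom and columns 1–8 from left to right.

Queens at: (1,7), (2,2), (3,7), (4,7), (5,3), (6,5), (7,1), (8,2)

10

Same column: (1,7)–(3,7) (column 7); (1,7)–(4,7) (column 7); (2,2)–(8,2) (column 2); (3,7)–(4,7) (column 7).
Same diagonal: (1,7)–(5,3) (|1−5| = |7−3| = 4); (1,7)–(7,1) (|1−7| = |7−1| = 6); (3,7)–(8,2) (|3−8| = |7−2| = 5); (4,7)–(6,5) (|4−6| = |7−5| = 2); (5,3)–(7,1) (|5−7| = |3−1| = 2); (7,1)–(8,2) (|7−8| = |1−2| = 1).
Total attacking pairs: 10.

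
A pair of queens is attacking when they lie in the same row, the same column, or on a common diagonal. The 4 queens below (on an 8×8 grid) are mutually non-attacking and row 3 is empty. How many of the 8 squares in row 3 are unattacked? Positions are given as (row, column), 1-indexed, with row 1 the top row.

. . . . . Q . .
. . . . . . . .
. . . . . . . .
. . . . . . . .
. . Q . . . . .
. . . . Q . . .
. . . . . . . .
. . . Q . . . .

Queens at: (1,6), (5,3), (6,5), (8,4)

1

(1,6) attacks row 3 at column 6 and diagonals 4, 8.
(5,3) attacks row 3 at column 3 and diagonals 1, 5.
(6,5) attacks row 3 at column 5 and diagonals 2, 8.
(8,4) attacks row 3 at column 4.
Attacked columns: {1, 2, 3, 4, 5, 6, 8}. Safe: {7}.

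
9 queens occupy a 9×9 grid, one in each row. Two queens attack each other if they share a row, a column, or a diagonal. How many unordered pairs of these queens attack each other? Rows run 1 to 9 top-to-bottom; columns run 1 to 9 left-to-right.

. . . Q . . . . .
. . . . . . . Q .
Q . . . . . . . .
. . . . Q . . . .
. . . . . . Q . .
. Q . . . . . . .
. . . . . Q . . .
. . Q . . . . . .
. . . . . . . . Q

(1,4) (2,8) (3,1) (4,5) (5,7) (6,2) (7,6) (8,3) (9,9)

0

All columns are distinct and no two queens satisfy |Δrow| = |Δcol|, so no pair attacks.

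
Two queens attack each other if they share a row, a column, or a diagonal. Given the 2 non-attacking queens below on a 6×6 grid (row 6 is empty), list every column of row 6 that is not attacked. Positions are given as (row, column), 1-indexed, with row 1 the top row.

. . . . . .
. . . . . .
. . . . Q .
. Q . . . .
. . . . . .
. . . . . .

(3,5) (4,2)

(3,5) attacks row 6 at column 5 and diagonals 2.
(4,2) attacks row 6 at column 2 and diagonals 4.
Attacked columns: {2, 4, 5}. Safe: {1, 3, 6}.

columns 1, 3, 6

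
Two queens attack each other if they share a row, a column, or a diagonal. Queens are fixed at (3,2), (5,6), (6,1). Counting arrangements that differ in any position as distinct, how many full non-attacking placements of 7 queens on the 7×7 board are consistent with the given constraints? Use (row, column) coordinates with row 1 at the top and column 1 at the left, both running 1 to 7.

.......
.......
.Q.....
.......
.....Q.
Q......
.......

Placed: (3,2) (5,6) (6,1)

Branch on row 1: col 3 → 1; col 5 → 1; col 7 → 0.
Sum: 1 + 1 + 0 = 2.

2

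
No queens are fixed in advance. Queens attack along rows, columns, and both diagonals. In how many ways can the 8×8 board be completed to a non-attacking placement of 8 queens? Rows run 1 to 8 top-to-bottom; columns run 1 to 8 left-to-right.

Branch on row 1: col 1 → 4; col 2 → 8; col 3 → 16; col 4 → 18; col 5 → 18; col 6 → 16; col 7 → 8; col 8 → 4.
Sum: 4 + 8 + 16 + 18 + 18 + 16 + 8 + 4 = 92.
(This is the classic 8-queens count.)

92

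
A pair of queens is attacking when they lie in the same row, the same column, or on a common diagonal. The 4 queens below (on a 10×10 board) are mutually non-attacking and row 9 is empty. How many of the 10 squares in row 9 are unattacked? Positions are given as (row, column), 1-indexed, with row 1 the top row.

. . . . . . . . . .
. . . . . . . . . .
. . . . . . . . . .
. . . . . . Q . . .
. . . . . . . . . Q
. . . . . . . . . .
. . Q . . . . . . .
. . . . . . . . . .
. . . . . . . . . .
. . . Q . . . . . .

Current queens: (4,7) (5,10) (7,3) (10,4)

2

(4,7) attacks row 9 at column 7 and diagonals 2.
(5,10) attacks row 9 at column 10 and diagonals 6.
(7,3) attacks row 9 at column 3 and diagonals 1, 5.
(10,4) attacks row 9 at column 4 and diagonals 3, 5.
Attacked columns: {1, 2, 3, 4, 5, 6, 7, 10}. Safe: {8, 9}.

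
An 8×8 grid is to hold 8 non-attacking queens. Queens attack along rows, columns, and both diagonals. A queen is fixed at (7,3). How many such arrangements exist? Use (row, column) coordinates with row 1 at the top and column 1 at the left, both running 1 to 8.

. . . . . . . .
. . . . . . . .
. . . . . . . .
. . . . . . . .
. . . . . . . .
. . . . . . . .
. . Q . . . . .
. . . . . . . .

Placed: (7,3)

14

Branch on row 1: col 1 → 0; col 2 → 1; col 4 → 6; col 5 → 3; col 6 → 0; col 7 → 3; col 8 → 1.
Sum: 0 + 1 + 6 + 3 + 0 + 3 + 1 = 14.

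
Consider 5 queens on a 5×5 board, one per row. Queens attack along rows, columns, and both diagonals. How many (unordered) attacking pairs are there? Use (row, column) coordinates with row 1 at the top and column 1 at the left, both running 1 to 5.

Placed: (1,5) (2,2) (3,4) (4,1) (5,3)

0

All columns are distinct and no two queens satisfy |Δrow| = |Δcol|, so no pair attacks.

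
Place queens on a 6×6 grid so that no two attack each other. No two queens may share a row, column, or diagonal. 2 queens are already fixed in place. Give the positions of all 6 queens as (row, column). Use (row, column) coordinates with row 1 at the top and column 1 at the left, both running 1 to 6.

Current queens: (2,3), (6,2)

Row 1: attacked by (2,3)→{2,3,4}; (6,2)→{2}. Safe: 1, 5, 6. Place at column 5.
Row 3: attacked by (1,5)→{3,5}; (2,3)→{2,3,4}; (6,2)→{2,5}. Safe: 1, 6. Place at column 1.
Row 4: attacked by (1,5)→{2,5}; (2,3)→{1,3,5}; (3,1)→{1,2}; (6,2)→{2,4}. Safe: 6. Place at column 6.
Row 5: attacked by (1,5)→{1,5}; (2,3)→{3,6}; (3,1)→{1,3}; (4,6)→{5,6}; (6,2)→{1,2,3}. Safe: 4. Place at column 4.
Columns [5, 3, 1, 6, 4, 2], r−c [-4, -1, 2, -2, 1, 4], r+c [6, 5, 4, 10, 9, 8] are all distinct, so no two queens attack.

(1,5) (2,3) (3,1) (4,6) (5,4) (6,2)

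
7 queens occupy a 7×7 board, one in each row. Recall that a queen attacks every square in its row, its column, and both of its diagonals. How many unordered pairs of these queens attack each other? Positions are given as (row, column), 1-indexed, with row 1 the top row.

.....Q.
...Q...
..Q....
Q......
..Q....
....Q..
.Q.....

2

Same column: (3,3)–(5,3) (column 3).
Same diagonal: (2,4)–(3,3) (|2−3| = |4−3| = 1).
Total attacking pairs: 2.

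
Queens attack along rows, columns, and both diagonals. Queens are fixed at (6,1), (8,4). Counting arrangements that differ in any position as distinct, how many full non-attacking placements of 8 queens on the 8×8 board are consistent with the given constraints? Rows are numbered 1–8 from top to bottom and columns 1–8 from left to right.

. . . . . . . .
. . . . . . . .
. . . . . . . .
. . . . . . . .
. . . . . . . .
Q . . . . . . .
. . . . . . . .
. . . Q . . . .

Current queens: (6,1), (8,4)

4

Branch on row 1: col 2 → 0; col 3 → 2; col 5 → 1; col 7 → 1; col 8 → 0.
Sum: 0 + 2 + 1 + 1 + 0 = 4.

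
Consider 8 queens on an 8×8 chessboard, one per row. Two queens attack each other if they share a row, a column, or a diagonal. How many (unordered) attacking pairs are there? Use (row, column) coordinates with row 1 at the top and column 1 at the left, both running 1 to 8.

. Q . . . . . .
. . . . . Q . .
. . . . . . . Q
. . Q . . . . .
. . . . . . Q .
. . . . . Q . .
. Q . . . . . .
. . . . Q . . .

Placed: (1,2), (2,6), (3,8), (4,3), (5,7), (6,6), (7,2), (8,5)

3

Same column: (1,2)–(7,2) (column 2); (2,6)–(6,6) (column 6).
Same diagonal: (5,7)–(6,6) (|5−6| = |7−6| = 1).
Total attacking pairs: 3.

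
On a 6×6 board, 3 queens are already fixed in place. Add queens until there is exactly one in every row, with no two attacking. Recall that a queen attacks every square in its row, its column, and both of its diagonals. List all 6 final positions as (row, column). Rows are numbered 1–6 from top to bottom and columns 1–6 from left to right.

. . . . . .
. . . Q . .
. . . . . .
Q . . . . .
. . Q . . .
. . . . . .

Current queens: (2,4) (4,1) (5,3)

Row 1: attacked by (2,4)→{3,4,5}; (4,1)→{1,4}; (5,3)→{3}. Safe: 2, 6. Place at column 2.
Row 3: attacked by (1,2)→{2,4}; (2,4)→{3,4,5}; (4,1)→{1,2}; (5,3)→{1,3,5}. Safe: 6. Place at column 6.
Row 6: attacked by (1,2)→{2}; (2,4)→{4}; (3,6)→{3,6}; (4,1)→{1,3}; (5,3)→{2,3,4}. Safe: 5. Place at column 5.
Columns [2, 4, 6, 1, 3, 5], r−c [-1, -2, -3, 3, 2, 1], r+c [3, 6, 9, 5, 8, 11] are all distinct, so no two queens attack.

(1,2) (2,4) (3,6) (4,1) (5,3) (6,5)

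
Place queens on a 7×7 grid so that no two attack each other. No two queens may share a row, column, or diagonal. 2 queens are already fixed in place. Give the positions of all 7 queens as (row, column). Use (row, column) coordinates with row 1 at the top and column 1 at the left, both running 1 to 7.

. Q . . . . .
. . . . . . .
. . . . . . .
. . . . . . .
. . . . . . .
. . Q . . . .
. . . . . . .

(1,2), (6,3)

Row 2: attacked by (1,2)→{1,2,3}; (6,3)→{3,7}. Safe: 4, 5, 6. Place at column 5.
Row 3: attacked by (1,2)→{2,4}; (2,5)→{4,5,6}; (6,3)→{3,6}. Safe: 1, 7. Place at column 7.
Row 4: attacked by (1,2)→{2,5}; (2,5)→{3,5,7}; (3,7)→{6,7}; (6,3)→{1,3,5}. Safe: 4. Place at column 4.
Row 5: attacked by (1,2)→{2,6}; (2,5)→{2,5}; (3,7)→{5,7}; (4,4)→{3,4,5}; (6,3)→{2,3,4}. Safe: 1. Place at column 1.
Row 7: attacked by (1,2)→{2}; (2,5)→{5}; (3,7)→{3,7}; (4,4)→{1,4,7}; (5,1)→{1,3}; (6,3)→{2,3,4}. Safe: 6. Place at column 6.
Columns [2, 5, 7, 4, 1, 3, 6], r−c [-1, -3, -4, 0, 4, 3, 1], r+c [3, 7, 10, 8, 6, 9, 13] are all distinct, so no two queens attack.

(1,2) (2,5) (3,7) (4,4) (5,1) (6,3) (7,6)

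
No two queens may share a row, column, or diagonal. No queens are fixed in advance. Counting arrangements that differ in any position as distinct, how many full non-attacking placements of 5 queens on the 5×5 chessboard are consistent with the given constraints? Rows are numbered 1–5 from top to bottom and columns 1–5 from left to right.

Branch on row 1: col 1 → 2; col 2 → 2; col 3 → 2; col 4 → 2; col 5 → 2.
Sum: 2 + 2 + 2 + 2 + 2 = 10.
(This is the classic 5-queens count.)

10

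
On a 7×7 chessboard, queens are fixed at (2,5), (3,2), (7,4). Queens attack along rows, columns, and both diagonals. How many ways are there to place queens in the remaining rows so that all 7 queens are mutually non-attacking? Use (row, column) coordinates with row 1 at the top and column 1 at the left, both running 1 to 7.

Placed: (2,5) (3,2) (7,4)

Branch on row 1: col 1 → 1; col 3 → 0; col 7 → 0.
Sum: 1 + 0 + 0 = 1.

1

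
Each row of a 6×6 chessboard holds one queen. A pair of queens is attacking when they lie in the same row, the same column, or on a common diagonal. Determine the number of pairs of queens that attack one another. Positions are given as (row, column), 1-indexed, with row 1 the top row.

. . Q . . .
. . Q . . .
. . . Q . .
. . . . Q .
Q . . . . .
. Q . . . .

5

Same column: (1,3)–(2,3) (column 3).
Same diagonal: (2,3)–(3,4) (|2−3| = |3−4| = 1); (2,3)–(4,5) (|2−4| = |3−5| = 2); (3,4)–(4,5) (|3−4| = |4−5| = 1); (5,1)–(6,2) (|5−6| = |1−2| = 1).
Total attacking pairs: 5.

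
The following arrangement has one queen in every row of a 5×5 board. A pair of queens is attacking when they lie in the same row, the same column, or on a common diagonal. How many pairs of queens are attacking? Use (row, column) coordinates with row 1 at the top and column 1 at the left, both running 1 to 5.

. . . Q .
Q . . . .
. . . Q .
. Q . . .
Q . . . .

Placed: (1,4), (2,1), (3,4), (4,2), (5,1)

Same column: (1,4)–(3,4) (column 4); (2,1)–(5,1) (column 1).
Same diagonal: (4,2)–(5,1) (|4−5| = |2−1| = 1).
Total attacking pairs: 3.

3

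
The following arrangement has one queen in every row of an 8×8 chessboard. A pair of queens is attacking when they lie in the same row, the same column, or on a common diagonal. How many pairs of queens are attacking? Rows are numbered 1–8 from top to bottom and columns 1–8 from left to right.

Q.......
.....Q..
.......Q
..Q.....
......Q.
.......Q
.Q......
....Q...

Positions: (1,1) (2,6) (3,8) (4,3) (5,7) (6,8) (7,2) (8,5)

Same column: (3,8)–(6,8) (column 8).
Same diagonal: (5,7)–(6,8) (|5−6| = |7−8| = 1).
Total attacking pairs: 2.

2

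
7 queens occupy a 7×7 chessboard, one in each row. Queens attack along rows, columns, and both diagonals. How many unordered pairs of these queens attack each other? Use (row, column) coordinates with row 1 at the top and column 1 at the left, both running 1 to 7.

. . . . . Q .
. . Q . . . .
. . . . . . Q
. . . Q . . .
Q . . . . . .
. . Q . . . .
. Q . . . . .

2

Same column: (2,3)–(6,3) (column 3).
Same diagonal: (6,3)–(7,2) (|6−7| = |3−2| = 1).
Total attacking pairs: 2.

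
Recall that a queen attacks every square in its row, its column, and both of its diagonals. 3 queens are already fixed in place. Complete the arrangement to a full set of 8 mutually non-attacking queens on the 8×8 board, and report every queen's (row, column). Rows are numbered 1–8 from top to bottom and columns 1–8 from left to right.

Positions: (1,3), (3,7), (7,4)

Row 2: attacked by (1,3)→{2,3,4}; (3,7)→{6,7,8}; (7,4)→{4}. Safe: 1, 5. Place at column 1.
Row 4: attacked by (1,3)→{3,6}; (2,1)→{1,3}; (3,7)→{6,7,8}; (7,4)→{1,4,7}. Safe: 2, 5. Place at column 5.
Row 5: attacked by (1,3)→{3,7}; (2,1)→{1,4}; (3,7)→{5,7}; (4,5)→{4,5,6}; (7,4)→{2,4,6}. Safe: 8. Place at column 8.
Row 6: attacked by (1,3)→{3,8}; (2,1)→{1,5}; (3,7)→{4,7}; (4,5)→{3,5,7}; (5,8)→{7,8}; (7,4)→{3,4,5}. Safe: 2, 6. Place at column 2.
Row 8: attacked by (1,3)→{3}; (2,1)→{1,7}; (3,7)→{2,7}; (4,5)→{1,5}; (5,8)→{5,8}; (6,2)→{2,4}; (7,4)→{3,4,5}. Safe: 6. Place at column 6.
Columns [3, 1, 7, 5, 8, 2, 4, 6], r−c [-2, 1, -4, -1, -3, 4, 3, 2], r+c [4, 3, 10, 9, 13, 8, 11, 14] are all distinct, so no two queens attack.

(1,3) (2,1) (3,7) (4,5) (5,8) (6,2) (7,4) (8,6)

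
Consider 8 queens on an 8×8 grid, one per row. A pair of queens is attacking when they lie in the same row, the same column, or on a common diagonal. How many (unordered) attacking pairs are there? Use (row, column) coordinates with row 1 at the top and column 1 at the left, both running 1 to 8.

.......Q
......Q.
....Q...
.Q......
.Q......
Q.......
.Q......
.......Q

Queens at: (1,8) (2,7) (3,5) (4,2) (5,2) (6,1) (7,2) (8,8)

9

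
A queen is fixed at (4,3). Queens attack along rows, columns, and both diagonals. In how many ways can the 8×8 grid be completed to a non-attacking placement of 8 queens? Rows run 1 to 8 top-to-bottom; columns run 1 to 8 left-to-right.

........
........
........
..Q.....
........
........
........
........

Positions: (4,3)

Branch on row 1: col 1 → 1; col 2 → 1; col 4 → 6; col 5 → 1; col 7 → 1; col 8 → 2.
Sum: 1 + 1 + 6 + 1 + 1 + 2 = 12.

12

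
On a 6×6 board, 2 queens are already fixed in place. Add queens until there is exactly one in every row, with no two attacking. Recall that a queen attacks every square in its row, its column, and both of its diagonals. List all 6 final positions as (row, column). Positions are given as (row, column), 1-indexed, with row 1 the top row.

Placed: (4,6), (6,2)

(1,5) (2,3) (3,1) (4,6) (5,4) (6,2)

Row 1: attacked by (4,6)→{3,6}; (6,2)→{2}. Safe: 1, 4, 5. Place at column 5.
Row 2: attacked by (1,5)→{4,5,6}; (4,6)→{4,6}; (6,2)→{2,6}. Safe: 1, 3. Place at column 3.
Row 3: attacked by (1,5)→{3,5}; (2,3)→{2,3,4}; (4,6)→{5,6}; (6,2)→{2,5}. Safe: 1. Place at column 1.
Row 5: attacked by (1,5)→{1,5}; (2,3)→{3,6}; (3,1)→{1,3}; (4,6)→{5,6}; (6,2)→{1,2,3}. Safe: 4. Place at column 4.
Columns [5, 3, 1, 6, 4, 2], r−c [-4, -1, 2, -2, 1, 4], r+c [6, 5, 4, 10, 9, 8] are all distinct, so no two queens attack.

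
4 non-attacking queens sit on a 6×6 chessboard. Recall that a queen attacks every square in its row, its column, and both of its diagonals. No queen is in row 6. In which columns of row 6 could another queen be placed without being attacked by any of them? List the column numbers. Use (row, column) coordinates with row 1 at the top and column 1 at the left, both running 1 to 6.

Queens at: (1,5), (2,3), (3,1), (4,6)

columns 2

(1,5) attacks row 6 at column 5.
(2,3) attacks row 6 at column 3.
(3,1) attacks row 6 at column 1 and diagonals 4.
(4,6) attacks row 6 at column 6 and diagonals 4.
Attacked columns: {1, 3, 4, 5, 6}. Safe: {2}.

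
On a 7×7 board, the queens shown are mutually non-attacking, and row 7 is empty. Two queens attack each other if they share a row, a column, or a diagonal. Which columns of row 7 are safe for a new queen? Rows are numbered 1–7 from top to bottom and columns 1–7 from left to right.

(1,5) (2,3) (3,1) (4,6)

columns 2, 4, 7

(1,5) attacks row 7 at column 5.
(2,3) attacks row 7 at column 3.
(3,1) attacks row 7 at column 1 and diagonals 5.
(4,6) attacks row 7 at column 6 and diagonals 3.
Attacked columns: {1, 3, 5, 6}. Safe: {2, 4, 7}.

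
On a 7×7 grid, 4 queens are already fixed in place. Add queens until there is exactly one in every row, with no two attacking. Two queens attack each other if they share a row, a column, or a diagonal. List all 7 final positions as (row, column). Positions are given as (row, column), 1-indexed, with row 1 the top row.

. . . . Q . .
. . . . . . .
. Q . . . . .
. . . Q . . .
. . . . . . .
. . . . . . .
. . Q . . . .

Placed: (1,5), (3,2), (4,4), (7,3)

(1,5) (2,7) (3,2) (4,4) (5,6) (6,1) (7,3)

Row 2: attacked by (1,5)→{4,5,6}; (3,2)→{1,2,3}; (4,4)→{2,4,6}; (7,3)→{3}. Safe: 7. Place at column 7.
Row 5: attacked by (1,5)→{1,5}; (2,7)→{4,7}; (3,2)→{2,4}; (4,4)→{3,4,5}; (7,3)→{1,3,5}. Safe: 6. Place at column 6.
Row 6: attacked by (1,5)→{5}; (2,7)→{3,7}; (3,2)→{2,5}; (4,4)→{2,4,6}; (5,6)→{5,6,7}; (7,3)→{2,3,4}. Safe: 1. Place at column 1.
Columns [5, 7, 2, 4, 6, 1, 3], r−c [-4, -5, 1, 0, -1, 5, 4], r+c [6, 9, 5, 8, 11, 7, 10] are all distinct, so no two queens attack.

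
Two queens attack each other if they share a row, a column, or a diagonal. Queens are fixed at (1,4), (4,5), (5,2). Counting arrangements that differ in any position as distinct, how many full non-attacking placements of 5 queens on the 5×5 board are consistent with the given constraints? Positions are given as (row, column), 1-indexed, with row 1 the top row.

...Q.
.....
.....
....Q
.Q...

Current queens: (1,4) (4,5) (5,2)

1

Branch on row 2: col 1 → 1.
Sum: 1 = 1.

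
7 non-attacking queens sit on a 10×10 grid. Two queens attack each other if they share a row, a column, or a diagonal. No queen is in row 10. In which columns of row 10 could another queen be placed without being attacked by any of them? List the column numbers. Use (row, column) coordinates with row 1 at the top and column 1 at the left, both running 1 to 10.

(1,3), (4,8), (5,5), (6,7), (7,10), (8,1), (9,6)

columns 4, 9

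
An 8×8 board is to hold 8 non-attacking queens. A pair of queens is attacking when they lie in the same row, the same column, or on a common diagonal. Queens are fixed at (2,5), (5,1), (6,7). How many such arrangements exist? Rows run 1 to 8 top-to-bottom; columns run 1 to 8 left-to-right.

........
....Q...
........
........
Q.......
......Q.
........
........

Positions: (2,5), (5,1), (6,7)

Branch on row 1: col 3 → 2; col 8 → 0.
Sum: 2 + 0 = 2.

2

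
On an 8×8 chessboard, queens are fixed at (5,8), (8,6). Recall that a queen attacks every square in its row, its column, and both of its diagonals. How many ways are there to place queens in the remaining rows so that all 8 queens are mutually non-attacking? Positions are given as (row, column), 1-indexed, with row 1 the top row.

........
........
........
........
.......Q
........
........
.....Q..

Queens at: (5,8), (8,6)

Branch on row 1: col 1 → 0; col 2 → 0; col 3 → 1; col 5 → 1; col 7 → 2.
Sum: 0 + 0 + 1 + 1 + 2 = 4.

4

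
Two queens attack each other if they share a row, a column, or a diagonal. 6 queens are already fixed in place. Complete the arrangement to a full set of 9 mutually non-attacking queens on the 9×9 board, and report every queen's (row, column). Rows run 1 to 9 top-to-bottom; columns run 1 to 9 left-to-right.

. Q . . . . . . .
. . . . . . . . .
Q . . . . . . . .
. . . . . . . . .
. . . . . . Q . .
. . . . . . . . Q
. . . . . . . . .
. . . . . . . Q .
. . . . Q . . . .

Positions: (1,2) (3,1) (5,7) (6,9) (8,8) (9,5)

Row 2: attacked by (1,2)→{1,2,3}; (3,1)→{1,2}; (5,7)→{4,7}; (6,9)→{5,9}; (8,8)→{2,8}; (9,5)→{5}. Safe: 6. Place at column 6.
Row 4: attacked by (1,2)→{2,5}; (2,6)→{4,6,8}; (3,1)→{1,2}; (5,7)→{6,7,8}; (6,9)→{7,9}; (8,8)→{4,8}; (9,5)→{5}. Safe: 3. Place at column 3.
Row 7: attacked by (1,2)→{2,8}; (2,6)→{1,6}; (3,1)→{1,5}; (4,3)→{3,6}; (5,7)→{5,7,9}; (6,9)→{8,9}; (8,8)→{7,8,9}; (9,5)→{3,5,7}. Safe: 4. Place at column 4.
Columns [2, 6, 1, 3, 7, 9, 4, 8, 5], r−c [-1, -4, 2, 1, -2, -3, 3, 0, 4], r+c [3, 8, 4, 7, 12, 15, 11, 16, 14] are all distinct, so no two queens attack.

(1,2) (2,6) (3,1) (4,3) (5,7) (6,9) (7,4) (8,8) (9,5)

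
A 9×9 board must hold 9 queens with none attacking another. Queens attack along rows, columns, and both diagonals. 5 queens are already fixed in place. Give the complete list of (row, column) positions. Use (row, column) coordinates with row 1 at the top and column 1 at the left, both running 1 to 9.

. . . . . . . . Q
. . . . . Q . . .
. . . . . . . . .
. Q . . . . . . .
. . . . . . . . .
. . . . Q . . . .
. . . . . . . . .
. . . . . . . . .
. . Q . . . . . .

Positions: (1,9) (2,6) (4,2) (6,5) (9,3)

(1,9) (2,6) (3,4) (4,2) (5,8) (6,5) (7,7) (8,1) (9,3)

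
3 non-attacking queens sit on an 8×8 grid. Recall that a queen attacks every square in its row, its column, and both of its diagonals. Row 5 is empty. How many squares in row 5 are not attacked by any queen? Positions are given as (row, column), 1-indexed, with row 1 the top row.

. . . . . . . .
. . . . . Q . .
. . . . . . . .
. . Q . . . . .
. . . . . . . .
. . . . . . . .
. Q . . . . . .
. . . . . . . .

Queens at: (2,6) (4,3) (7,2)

4

(2,6) attacks row 5 at column 6 and diagonals 3.
(4,3) attacks row 5 at column 3 and diagonals 2, 4.
(7,2) attacks row 5 at column 2 and diagonals 4.
Attacked columns: {2, 3, 4, 6}. Safe: {1, 5, 7, 8}.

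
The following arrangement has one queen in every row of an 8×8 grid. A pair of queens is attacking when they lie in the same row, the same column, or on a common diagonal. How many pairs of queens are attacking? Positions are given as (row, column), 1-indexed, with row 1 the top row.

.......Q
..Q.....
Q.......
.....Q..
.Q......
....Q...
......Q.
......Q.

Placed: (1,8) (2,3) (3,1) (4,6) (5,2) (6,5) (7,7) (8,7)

2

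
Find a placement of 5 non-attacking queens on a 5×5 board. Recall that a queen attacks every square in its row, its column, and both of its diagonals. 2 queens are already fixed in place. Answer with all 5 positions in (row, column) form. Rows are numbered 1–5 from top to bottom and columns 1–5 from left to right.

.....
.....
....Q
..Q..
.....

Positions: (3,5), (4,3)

Row 1: attacked by (3,5)→{3,5}; (4,3)→{3}. Safe: 1, 2, 4. Place at column 4.
Row 2: attacked by (1,4)→{3,4,5}; (3,5)→{4,5}; (4,3)→{1,3,5}. Safe: 2. Place at column 2.
Row 5: attacked by (1,4)→{4}; (2,2)→{2,5}; (3,5)→{3,5}; (4,3)→{2,3,4}. Safe: 1. Place at column 1.
Columns [4, 2, 5, 3, 1], r−c [-3, 0, -2, 1, 4], r+c [5, 4, 8, 7, 6] are all distinct, so no two queens attack.

(1,4) (2,2) (3,5) (4,3) (5,1)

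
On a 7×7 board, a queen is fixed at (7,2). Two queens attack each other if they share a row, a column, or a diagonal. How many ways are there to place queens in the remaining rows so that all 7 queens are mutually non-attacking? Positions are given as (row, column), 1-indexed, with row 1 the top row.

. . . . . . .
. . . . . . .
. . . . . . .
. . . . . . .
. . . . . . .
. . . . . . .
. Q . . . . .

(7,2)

7

Branch on row 1: col 1 → 0; col 3 → 0; col 4 → 1; col 5 → 1; col 6 → 4; col 7 → 1.
Sum: 0 + 0 + 1 + 1 + 4 + 1 = 7.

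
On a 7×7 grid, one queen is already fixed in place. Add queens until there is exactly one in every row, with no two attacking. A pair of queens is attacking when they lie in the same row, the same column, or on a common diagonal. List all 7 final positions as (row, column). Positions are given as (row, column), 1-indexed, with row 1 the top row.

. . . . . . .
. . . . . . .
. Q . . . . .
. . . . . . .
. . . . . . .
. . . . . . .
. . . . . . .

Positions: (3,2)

(1,3) (2,6) (3,2) (4,5) (5,1) (6,4) (7,7)

Row 1: attacked by (3,2)→{2,4}. Safe: 1, 3, 5, 6, 7. Place at column 3.
Row 2: attacked by (1,3)→{2,3,4}; (3,2)→{1,2,3}. Safe: 5, 6, 7. Place at column 6.
Row 4: attacked by (1,3)→{3,6}; (2,6)→{4,6}; (3,2)→{1,2,3}. Safe: 5, 7. Place at column 5.
Row 5: attacked by (1,3)→{3,7}; (2,6)→{3,6}; (3,2)→{2,4}; (4,5)→{4,5,6}. Safe: 1. Place at column 1.
Row 6: attacked by (1,3)→{3}; (2,6)→{2,6}; (3,2)→{2,5}; (4,5)→{3,5,7}; (5,1)→{1,2}. Safe: 4. Place at column 4.
Row 7: attacked by (1,3)→{3}; (2,6)→{1,6}; (3,2)→{2,6}; (4,5)→{2,5}; (5,1)→{1,3}; (6,4)→{3,4,5}. Safe: 7. Place at column 7.
Columns [3, 6, 2, 5, 1, 4, 7], r−c [-2, -4, 1, -1, 4, 2, 0], r+c [4, 8, 5, 9, 6, 10, 14] are all distinct, so no two queens attack.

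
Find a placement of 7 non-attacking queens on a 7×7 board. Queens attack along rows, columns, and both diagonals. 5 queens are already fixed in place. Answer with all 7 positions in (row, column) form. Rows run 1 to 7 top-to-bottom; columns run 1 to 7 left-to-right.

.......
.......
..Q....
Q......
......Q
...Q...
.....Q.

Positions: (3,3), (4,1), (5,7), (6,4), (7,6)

(1,2) (2,5) (3,3) (4,1) (5,7) (6,4) (7,6)

Row 1: attacked by (3,3)→{1,3,5}; (4,1)→{1,4}; (5,7)→{3,7}; (6,4)→{4}; (7,6)→{6}. Safe: 2. Place at column 2.
Row 2: attacked by (1,2)→{1,2,3}; (3,3)→{2,3,4}; (4,1)→{1,3}; (5,7)→{4,7}; (6,4)→{4}; (7,6)→{1,6}. Safe: 5. Place at column 5.
Columns [2, 5, 3, 1, 7, 4, 6], r−c [-1, -3, 0, 3, -2, 2, 1], r+c [3, 7, 6, 5, 12, 10, 13] are all distinct, so no two queens attack.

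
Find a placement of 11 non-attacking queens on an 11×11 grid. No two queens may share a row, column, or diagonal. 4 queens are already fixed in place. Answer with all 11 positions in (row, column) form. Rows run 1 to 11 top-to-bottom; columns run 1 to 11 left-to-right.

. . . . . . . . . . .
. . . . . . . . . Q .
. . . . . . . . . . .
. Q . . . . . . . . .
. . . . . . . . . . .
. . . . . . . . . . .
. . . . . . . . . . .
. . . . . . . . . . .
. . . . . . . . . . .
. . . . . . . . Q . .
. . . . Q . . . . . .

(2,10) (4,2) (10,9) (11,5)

(1,3) (2,10) (3,4) (4,2) (5,8) (6,11) (7,7) (8,1) (9,6) (10,9) (11,5)

Row 1: attacked by (2,10)→{9,10,11}; (4,2)→{2,5}; (10,9)→{9}; (11,5)→{5}. Safe: 1, 3, 4, 6, 7, 8. Place at column 3.
Row 3: attacked by (1,3)→{1,3,5}; (2,10)→{9,10,11}; (4,2)→{1,2,3}; (10,9)→{2,9}; (11,5)→{5}. Safe: 4, 6, 7, 8. Place at column 4.
Row 5: attacked by (1,3)→{3,7}; (2,10)→{7,10}; (3,4)→{2,4,6}; (4,2)→{1,2,3}; (10,9)→{4,9}; (11,5)→{5,11}. Safe: 8. Place at column 8.
Row 6: attacked by (1,3)→{3,8}; (2,10)→{6,10}; (3,4)→{1,4,7}; (4,2)→{2,4}; (5,8)→{7,8,9}; (10,9)→{5,9}; (11,5)→{5,10}. Safe: 11. Place at column 11.
Row 7: attacked by (1,3)→{3,9}; (2,10)→{5,10}; (3,4)→{4,8}; (4,2)→{2,5}; (5,8)→{6,8,10}; (6,11)→{10,11}; (10,9)→{6,9}; (11,5)→{1,5,9}. Safe: 7. Place at column 7.
Row 8: attacked by (1,3)→{3,10}; (2,10)→{4,10}; (3,4)→{4,9}; (4,2)→{2,6}; (5,8)→{5,8,11}; (6,11)→{9,11}; (7,7)→{6,7,8}; (10,9)→{7,9,11}; (11,5)→{2,5,8}. Safe: 1. Place at column 1.
Row 9: attacked by (1,3)→{3,11}; (2,10)→{3,10}; (3,4)→{4,10}; (4,2)→{2,7}; (5,8)→{4,8}; (6,11)→{8,11}; (7,7)→{5,7,9}; (8,1)→{1,2}; (10,9)→{8,9,10}; (11,5)→{3,5,7}. Safe: 6. Place at column 6.
Columns [3, 10, 4, 2, 8, 11, 7, 1, 6, 9, 5], r−c [-2, -8, -1, 2, -3, -5, 0, 7, 3, 1, 6], r+c [4, 12, 7, 6, 13, 17, 14, 9, 15, 19, 16] are all distinct, so no two queens attack.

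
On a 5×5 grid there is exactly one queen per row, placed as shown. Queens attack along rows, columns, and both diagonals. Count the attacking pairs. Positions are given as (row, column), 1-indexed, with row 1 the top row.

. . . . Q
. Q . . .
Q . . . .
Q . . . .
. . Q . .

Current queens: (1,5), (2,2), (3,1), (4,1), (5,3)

Same column: (3,1)–(4,1) (column 1).
Same diagonal: (2,2)–(3,1) (|2−3| = |2−1| = 1); (3,1)–(5,3) (|3−5| = |1−3| = 2).
Total attacking pairs: 3.

3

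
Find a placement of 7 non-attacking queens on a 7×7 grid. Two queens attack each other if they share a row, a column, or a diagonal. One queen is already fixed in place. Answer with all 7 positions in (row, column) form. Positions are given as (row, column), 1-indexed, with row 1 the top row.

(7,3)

(1,7) (2,4) (3,1) (4,5) (5,2) (6,6) (7,3)

Row 1: attacked by (7,3)→{3}. Safe: 1, 2, 4, 5, 6, 7. Place at column 7.
Row 2: attacked by (1,7)→{6,7}; (7,3)→{3}. Safe: 1, 2, 4, 5. Place at column 4.
Row 3: attacked by (1,7)→{5,7}; (2,4)→{3,4,5}; (7,3)→{3,7}. Safe: 1, 2, 6. Place at column 1.
Row 4: attacked by (1,7)→{4,7}; (2,4)→{2,4,6}; (3,1)→{1,2}; (7,3)→{3,6}. Safe: 5. Place at column 5.
Row 5: attacked by (1,7)→{3,7}; (2,4)→{1,4,7}; (3,1)→{1,3}; (4,5)→{4,5,6}; (7,3)→{1,3,5}. Safe: 2. Place at column 2.
Row 6: attacked by (1,7)→{2,7}; (2,4)→{4}; (3,1)→{1,4}; (4,5)→{3,5,7}; (5,2)→{1,2,3}; (7,3)→{2,3,4}. Safe: 6. Place at column 6.
Columns [7, 4, 1, 5, 2, 6, 3], r−c [-6, -2, 2, -1, 3, 0, 4], r+c [8, 6, 4, 9, 7, 12, 10] are all distinct, so no two queens attack.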